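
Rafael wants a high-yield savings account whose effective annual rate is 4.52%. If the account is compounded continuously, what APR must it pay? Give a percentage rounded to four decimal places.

Continuous: nominal r satisfies e^r − 1 = 0.0452.
r = ln(1 + 0.0452) = ln(1.0452) = 0.044208 = 4.4208%.

4.4208%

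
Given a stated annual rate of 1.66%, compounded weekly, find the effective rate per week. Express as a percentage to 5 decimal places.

With a nominal annual rate compounded weekly, the periodic rate is the nominal rate divided by 52.
i = 0.0166 / 52 = 0.0003192 = 0.03192%.

0.03192%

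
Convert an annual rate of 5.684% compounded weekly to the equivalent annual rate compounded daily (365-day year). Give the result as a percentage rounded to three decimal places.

EAR = (1 + 0.05684/52)^52 − 1 = 0.058454.
Solve (1 + r/365)^365 = 1.058454: r/365 = 1.058454^(1/365) − 1 = 0.000156, so r = 0.056813 = 5.681%.

5.681%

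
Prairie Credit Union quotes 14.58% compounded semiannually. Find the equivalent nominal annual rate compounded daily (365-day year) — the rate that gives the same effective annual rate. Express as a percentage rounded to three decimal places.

14.076%

EAR = (1 + 0.1458/2)^2 − 1 = 0.151114.
Solve (1 + r/365)^365 = 1.151114: r/365 = 1.151114^(1/365) − 1 = 0.000386, so r = 0.140758 = 14.076%.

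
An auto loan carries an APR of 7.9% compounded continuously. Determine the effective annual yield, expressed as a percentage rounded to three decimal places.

8.220%

With continuous compounding, EAR = e^0.079 − 1.
e^0.079 = 1.082204, so EAR = 0.082204 = 8.220%.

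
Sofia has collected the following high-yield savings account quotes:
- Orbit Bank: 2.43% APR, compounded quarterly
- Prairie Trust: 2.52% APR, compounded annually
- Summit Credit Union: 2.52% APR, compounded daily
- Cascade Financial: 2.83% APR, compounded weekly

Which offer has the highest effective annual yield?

Orbit Bank: (1 + 0.0243/4)^4 − 1 = 2.452%
Prairie Trust: compounded annually, EAR = 2.520%
Summit Credit Union: (1 + 0.0252/365)^365 − 1 = 2.552%
Cascade Financial: (1 + 0.0283/52)^52 − 1 = 2.870%
The highest effective annual rate is Cascade Financial at 2.870%.

Cascade Financial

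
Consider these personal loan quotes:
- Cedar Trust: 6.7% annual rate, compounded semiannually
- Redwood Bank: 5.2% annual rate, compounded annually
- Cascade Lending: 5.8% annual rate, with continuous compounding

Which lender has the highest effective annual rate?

Cedar Trust

Cedar Trust: (1 + 0.067/2)^2 − 1 = 6.812%
Redwood Bank: compounded annually, EAR = 5.200%
Cascade Lending: e^0.058 − 1 = 5.971%
The highest effective annual rate is Cedar Trust at 6.812%.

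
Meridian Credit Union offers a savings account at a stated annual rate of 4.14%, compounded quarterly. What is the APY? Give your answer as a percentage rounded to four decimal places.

EAR = (1 + 0.0414/4)^4 − 1.
= (1 + 0.010350)^4 − 1 = 1.042047 − 1 = 4.2047%.

4.2047%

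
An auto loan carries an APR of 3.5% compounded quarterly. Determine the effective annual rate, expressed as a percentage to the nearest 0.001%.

EAR = (1 + 0.035/4)^4 − 1.
= 1.035462 − 1 = 3.546%.

3.546%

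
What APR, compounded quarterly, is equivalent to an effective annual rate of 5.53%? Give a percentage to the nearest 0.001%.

(1 + r/4)^4 − 1 = 0.0553, so 1 + r/4 = 1.0553^(1/4).
r/4 = 0.013547, so r = 0.054189 = 5.419%.

5.419%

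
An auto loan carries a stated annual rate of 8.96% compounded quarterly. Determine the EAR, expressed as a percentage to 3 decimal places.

EAR = (1 + 0.0896/4)^4 − 1.
= (1 + 0.022400)^4 − 1 = 1.092656 − 1 = 9.266%.

9.266%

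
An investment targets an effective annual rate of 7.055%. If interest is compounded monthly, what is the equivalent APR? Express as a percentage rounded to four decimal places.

6.8367%

(1 + r/12)^12 − 1 = 0.07055, so 1 + r/12 = 1.07055^(1/12).
r/12 = 0.005697, so r = 0.068367 = 6.8367%.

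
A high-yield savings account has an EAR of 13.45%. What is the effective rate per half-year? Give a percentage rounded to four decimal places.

The per-half-year rate i satisfies (1 + i)^2 = 1 + 0.1345.
i = 1.1345^(1/2) − 1 = 0.0651291 = 6.5129%.

6.5129%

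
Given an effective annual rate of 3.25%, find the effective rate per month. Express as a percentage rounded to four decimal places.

0.2669%

The per-month rate i satisfies (1 + i)^12 = 1 + 0.0325.
i = 1.0325^(1/12) − 1 = 0.0026688 = 0.2669%.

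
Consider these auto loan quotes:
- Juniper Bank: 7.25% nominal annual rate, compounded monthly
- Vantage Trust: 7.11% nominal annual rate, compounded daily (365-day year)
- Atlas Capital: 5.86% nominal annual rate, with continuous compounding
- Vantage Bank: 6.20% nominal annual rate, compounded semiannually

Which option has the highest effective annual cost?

Juniper Bank

Juniper Bank: (1 + 0.0725/12)^12 − 1 = 7.496%
Vantage Trust: (1 + 0.0711/365)^365 − 1 = 7.368%
Atlas Capital: e^0.0586 − 1 = 6.035%
Vantage Bank: (1 + 0.0620/2)^2 − 1 = 6.296%
The highest effective annual rate is Juniper Bank at 7.496%.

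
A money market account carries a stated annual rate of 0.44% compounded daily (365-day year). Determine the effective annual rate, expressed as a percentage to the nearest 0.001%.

0.441%

EAR = (1 + 0.0044/365)^365 − 1.
= (1 + 0.000012)^365 − 1 = 1.004410 − 1 = 0.441%.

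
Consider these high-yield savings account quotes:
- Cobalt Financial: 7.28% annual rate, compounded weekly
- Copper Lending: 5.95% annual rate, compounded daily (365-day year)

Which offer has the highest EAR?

Cobalt Financial

Cobalt Financial: (1 + 0.0728/52)^52 − 1 = 7.546%
Copper Lending: (1 + 0.0595/365)^365 − 1 = 6.130%
The highest effective annual rate is Cobalt Financial at 7.546%.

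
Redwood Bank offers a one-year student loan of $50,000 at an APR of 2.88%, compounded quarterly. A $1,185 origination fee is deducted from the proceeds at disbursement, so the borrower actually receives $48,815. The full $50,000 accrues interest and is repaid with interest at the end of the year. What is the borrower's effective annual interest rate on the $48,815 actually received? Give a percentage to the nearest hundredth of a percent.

Amount owed after one year: 50,000 × (1 + 0.0288/4)^4 = 50,000 × 1.029113 = $51,455.63.
Effective rate on net proceeds: 51,455.63 / 48,815 − 1 = 0.054095 = 5.41%.

5.41%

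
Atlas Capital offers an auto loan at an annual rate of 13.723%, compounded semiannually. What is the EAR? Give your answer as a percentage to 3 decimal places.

14.194%

EAR = (1 + 0.13723/2)^2 − 1.
= 1.141938 − 1 = 14.194%.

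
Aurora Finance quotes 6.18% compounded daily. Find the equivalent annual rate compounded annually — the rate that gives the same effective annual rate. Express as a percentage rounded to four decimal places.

6.3744%

EAR = (1 + 0.0618/365)^365 − 1 = 0.063744.
Compounded annually, the equivalent nominal rate is the EAR itself: 6.3744%.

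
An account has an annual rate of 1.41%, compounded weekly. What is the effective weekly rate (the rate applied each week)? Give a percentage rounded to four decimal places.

0.0271%

With a nominal annual rate compounded weekly, the periodic rate is the nominal rate divided by 52.
i = 0.0141 / 52 = 0.0002712 = 0.0271%.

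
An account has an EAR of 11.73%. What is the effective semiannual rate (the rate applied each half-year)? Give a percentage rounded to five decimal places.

The per-half-year rate i satisfies (1 + i)^2 = 1 + 0.1173.
i = 1.1173^(1/2) − 1 = 0.0570241 = 5.70241%.

5.70241%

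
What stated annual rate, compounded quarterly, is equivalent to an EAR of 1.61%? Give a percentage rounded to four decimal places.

(1 + r/4)^4 − 1 = 0.0161, so 1 + r/4 = 1.0161^(1/4).
r/4 = 0.004001, so r = 0.016004 = 1.6004%.

1.6004%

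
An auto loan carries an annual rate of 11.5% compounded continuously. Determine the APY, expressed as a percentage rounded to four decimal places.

With continuous compounding, EAR = e^0.115 − 1.
e^0.115 = 1.121873, so EAR = 0.121873 = 12.1873%.

12.1873%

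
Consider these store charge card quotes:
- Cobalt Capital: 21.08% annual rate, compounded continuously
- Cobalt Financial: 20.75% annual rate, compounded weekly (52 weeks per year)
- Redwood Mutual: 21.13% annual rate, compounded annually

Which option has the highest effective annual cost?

Cobalt Capital: e^0.2108 − 1 = 23.467%
Cobalt Financial: (1 + 0.2075/52)^52 − 1 = 23.009%
Redwood Mutual: compounded annually, EAR = 21.130%
The highest effective annual rate is Cobalt Capital at 23.467%.

Cobalt Capital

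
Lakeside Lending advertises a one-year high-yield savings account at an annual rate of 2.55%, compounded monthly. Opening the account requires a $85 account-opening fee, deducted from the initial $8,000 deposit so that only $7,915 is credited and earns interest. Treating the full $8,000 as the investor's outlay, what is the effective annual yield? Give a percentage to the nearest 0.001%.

Value after one year: 7,915 × (1 + 0.0255/12)^12 = 7,915 × 1.025800 = $8,119.21.
Effective yield on the $8,000 outlay: 8,119.21 / 8,000 − 1 = 0.014901 = 1.490%.

1.490%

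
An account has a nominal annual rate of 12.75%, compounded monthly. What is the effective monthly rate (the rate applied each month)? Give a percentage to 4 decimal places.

1.0625%

With a nominal annual rate compounded monthly, the periodic rate is the nominal rate divided by 12.
i = 0.1275 / 12 = 0.0106250 = 1.0625%.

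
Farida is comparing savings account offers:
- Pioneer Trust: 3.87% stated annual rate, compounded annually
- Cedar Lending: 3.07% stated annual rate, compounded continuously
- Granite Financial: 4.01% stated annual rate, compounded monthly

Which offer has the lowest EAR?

Cedar Lending

Pioneer Trust: compounded annually, EAR = 3.870%
Cedar Lending: e^0.0307 − 1 = 3.118%
Granite Financial: (1 + 0.0401/12)^12 − 1 = 4.085%
The lowest effective annual rate is Cedar Lending at 3.118%.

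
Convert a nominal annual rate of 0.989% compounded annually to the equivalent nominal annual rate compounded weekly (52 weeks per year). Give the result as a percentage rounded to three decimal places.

0.984%

Compounded annually, EAR = nominal = 0.009890.
Solve (1 + r/52)^52 = 1.009890: r/52 = 1.009890^(1/52) − 1 = 0.000189, so r = 0.009842 = 0.984%.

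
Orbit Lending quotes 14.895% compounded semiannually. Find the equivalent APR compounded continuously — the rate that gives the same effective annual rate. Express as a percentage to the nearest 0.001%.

EAR = (1 + 0.14895/2)^2 − 1 = 0.154497.
Equivalent continuous rate: r = ln(1 + 0.154497) = 0.143664 = 14.366%.

14.366%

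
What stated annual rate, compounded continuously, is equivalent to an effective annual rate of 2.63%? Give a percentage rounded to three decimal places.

2.596%

Continuous: nominal r satisfies e^r − 1 = 0.0263.
r = ln(1 + 0.0263) = ln(1.0263) = 0.025960 = 2.596%.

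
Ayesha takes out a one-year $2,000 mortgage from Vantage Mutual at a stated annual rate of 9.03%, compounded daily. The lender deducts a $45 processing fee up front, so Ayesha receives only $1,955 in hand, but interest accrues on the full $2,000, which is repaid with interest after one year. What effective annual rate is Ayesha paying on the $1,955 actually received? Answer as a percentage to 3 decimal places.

11.968%

Amount owed after one year: 2,000 × (1 + 0.0903/365)^365 = 2,000 × 1.094490 = $2,188.98.
Effective rate on net proceeds: 2,188.98 / 1,955 − 1 = 0.119683 = 11.968%.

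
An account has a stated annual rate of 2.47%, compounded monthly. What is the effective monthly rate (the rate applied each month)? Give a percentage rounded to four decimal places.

With a nominal annual rate compounded monthly, the periodic rate is the nominal rate divided by 12.
i = 0.0247 / 12 = 0.0020583 = 0.2058%.

0.2058%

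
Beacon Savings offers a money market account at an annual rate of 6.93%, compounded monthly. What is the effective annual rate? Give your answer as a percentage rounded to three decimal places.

EAR = (1 + 0.0693/12)^12 − 1.
= (1 + 0.005775)^12 − 1 = 1.071544 − 1 = 7.154%.

7.154%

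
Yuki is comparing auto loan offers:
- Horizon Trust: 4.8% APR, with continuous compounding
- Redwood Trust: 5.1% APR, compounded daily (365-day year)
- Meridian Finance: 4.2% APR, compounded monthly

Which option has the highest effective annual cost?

Redwood Trust

Horizon Trust: e^0.048 − 1 = 4.917%
Redwood Trust: (1 + 0.051/365)^365 − 1 = 5.232%
Meridian Finance: (1 + 0.042/12)^12 − 1 = 4.282%
The highest effective annual rate is Redwood Trust at 5.232%.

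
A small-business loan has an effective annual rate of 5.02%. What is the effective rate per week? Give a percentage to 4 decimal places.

The per-week rate i satisfies (1 + i)^52 = 1 + 0.0502.
i = 1.0502^(1/52) − 1 = 0.0009424 = 0.0942%.

0.0942%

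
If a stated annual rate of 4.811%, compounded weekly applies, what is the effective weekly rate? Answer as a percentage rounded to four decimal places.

0.0925%

With a nominal annual rate compounded weekly, the periodic rate is the nominal rate divided by 52.
i = 0.04811 / 52 = 0.0009252 = 0.0925%.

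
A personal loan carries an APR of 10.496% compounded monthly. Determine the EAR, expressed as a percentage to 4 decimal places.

EAR = (1 + 0.10496/12)^12 − 1.
= (1 + 0.008747)^12 − 1 = 1.110159 − 1 = 11.0159%.

11.0159%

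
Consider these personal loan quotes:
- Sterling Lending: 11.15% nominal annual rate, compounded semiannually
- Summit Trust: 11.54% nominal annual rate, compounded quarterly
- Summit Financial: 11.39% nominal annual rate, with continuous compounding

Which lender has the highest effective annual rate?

Sterling Lending: (1 + 0.1115/2)^2 − 1 = 11.461%
Summit Trust: (1 + 0.1154/4)^4 − 1 = 12.049%
Summit Financial: e^0.1139 − 1 = 12.064%
The highest effective annual rate is Summit Financial at 12.064%.

Summit Financial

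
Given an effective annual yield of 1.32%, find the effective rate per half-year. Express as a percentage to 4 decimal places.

The per-half-year rate i satisfies (1 + i)^2 = 1 + 0.0132.
i = 1.0132^(1/2) − 1 = 0.0065784 = 0.6578%.

0.6578%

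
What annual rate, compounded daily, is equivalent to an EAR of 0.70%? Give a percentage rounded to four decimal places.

0.6976%

(1 + r/365)^365 − 1 = 0.0070, so 1 + r/365 = 1.0070^(1/365).
r/365 = 0.000019, so r = 0.006976 = 0.6976%.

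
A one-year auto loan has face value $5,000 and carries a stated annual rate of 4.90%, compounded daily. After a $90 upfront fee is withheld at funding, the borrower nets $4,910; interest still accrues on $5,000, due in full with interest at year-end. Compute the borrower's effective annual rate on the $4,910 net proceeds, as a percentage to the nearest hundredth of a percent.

Amount owed after one year: 5,000 × (1 + 0.0490/365)^365 = 5,000 × 1.050217 = $5,251.08.
Effective rate on net proceeds: 5,251.08 / 4,910 − 1 = 0.069467 = 6.95%.

6.95%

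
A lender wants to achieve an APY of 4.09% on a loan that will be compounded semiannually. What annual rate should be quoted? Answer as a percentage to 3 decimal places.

(1 + r/2)^2 − 1 = 0.0409, so 1 + r/2 = 1.0409^(1/2).
r/2 = 0.020245, so r = 0.040490 = 4.049%.

4.049%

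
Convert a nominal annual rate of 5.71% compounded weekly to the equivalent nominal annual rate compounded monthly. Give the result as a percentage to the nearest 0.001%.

EAR = (1 + 0.0571/52)^52 − 1 = 0.058729.
Solve (1 + r/12)^12 = 1.058729: r/12 = 1.058729^(1/12) − 1 = 0.004767, so r = 0.057205 = 5.720%.

5.720%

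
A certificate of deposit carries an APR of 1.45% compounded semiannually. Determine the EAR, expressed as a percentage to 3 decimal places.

1.455%

EAR = (1 + 0.0145/2)^2 − 1.
= (1 + 0.007250)^2 − 1 = 1.014553 − 1 = 1.455%.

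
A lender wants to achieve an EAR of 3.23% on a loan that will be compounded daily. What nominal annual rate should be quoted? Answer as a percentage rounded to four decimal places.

3.1791%

(1 + r/365)^365 − 1 = 0.0323, so 1 + r/365 = 1.0323^(1/365).
r/365 = 0.000087, so r = 0.031791 = 3.1791%.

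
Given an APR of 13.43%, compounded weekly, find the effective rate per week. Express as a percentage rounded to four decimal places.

0.2583%

With a nominal annual rate compounded weekly, the periodic rate is the nominal rate divided by 52.
i = 0.1343 / 52 = 0.0025827 = 0.2583%.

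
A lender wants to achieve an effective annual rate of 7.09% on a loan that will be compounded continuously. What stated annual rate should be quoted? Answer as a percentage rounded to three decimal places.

Continuous: nominal r satisfies e^r − 1 = 0.0709.
r = ln(1 + 0.0709) = ln(1.0709) = 0.068499 = 6.850%.

6.850%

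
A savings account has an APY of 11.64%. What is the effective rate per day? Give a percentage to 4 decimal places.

The per-day rate i satisfies (1 + i)^365 = 1 + 0.1164.
i = 1.1164^(1/365) − 1 = 0.0003017 = 0.0302%.

0.0302%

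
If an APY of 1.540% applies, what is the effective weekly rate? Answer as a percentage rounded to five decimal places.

0.02939%

The per-week rate i satisfies (1 + i)^52 = 1 + 0.01540.
i = 1.01540^(1/52) − 1 = 0.0002939 = 0.02939%.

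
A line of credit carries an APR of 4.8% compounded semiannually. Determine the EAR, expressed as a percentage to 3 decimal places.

4.858%

EAR = (1 + 0.048/2)^2 − 1.
= (1 + 0.024000)^2 − 1 = 1.048576 − 1 = 4.858%.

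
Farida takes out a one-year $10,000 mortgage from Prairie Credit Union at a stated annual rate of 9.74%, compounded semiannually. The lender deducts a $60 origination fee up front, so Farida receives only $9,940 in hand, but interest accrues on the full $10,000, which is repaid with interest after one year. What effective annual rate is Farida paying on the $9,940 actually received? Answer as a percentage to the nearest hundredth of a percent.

Amount owed after one year: 10,000 × (1 + 0.0974/2)^2 = 10,000 × 1.099772 = $10,997.72.
Effective rate on net proceeds: 10,997.72 / 9,940 − 1 = 0.106410 = 10.64%.

10.64%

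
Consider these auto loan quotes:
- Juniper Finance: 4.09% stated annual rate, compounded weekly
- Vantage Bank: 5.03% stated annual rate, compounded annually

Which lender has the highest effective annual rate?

Juniper Finance: (1 + 0.0409/52)^52 − 1 = 4.173%
Vantage Bank: compounded annually, EAR = 5.030%
The highest effective annual rate is Vantage Bank at 5.030%.

Vantage Bank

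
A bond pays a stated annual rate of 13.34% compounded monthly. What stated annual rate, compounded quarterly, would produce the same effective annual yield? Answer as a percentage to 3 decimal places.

13.489%

EAR = (1 + 0.1334/12)^12 − 1 = 0.141866.
Solve (1 + r/4)^4 = 1.141866: r/4 = 1.141866^(1/4) − 1 = 0.033722, so r = 0.134888 = 13.489%.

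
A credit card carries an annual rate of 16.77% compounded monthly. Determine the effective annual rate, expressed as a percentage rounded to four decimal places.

18.1210%

EAR = (1 + 0.1677/12)^12 − 1.
= 1.181210 − 1 = 18.1210%.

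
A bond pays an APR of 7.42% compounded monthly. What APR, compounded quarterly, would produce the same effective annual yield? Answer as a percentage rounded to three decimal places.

7.466%

EAR = (1 + 0.0742/12)^12 − 1 = 0.076776.
Solve (1 + r/4)^4 = 1.076776: r/4 = 1.076776^(1/4) − 1 = 0.018665, so r = 0.074660 = 7.466%.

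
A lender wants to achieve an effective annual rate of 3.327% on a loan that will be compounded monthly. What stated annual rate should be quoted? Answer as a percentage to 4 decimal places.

(1 + r/12)^12 − 1 = 0.03327, so 1 + r/12 = 1.03327^(1/12).
r/12 = 0.002731, so r = 0.032773 = 3.2773%.

3.2773%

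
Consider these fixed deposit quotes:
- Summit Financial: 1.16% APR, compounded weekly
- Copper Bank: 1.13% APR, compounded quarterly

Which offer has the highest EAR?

Summit Financial

Summit Financial: (1 + 0.0116/52)^52 − 1 = 1.167%
Copper Bank: (1 + 0.0113/4)^4 − 1 = 1.135%
The highest effective annual rate is Summit Financial at 1.167%.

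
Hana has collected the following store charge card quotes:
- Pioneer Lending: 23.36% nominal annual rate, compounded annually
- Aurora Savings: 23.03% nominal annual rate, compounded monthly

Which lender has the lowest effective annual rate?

Pioneer Lending: compounded annually, EAR = 23.360%
Aurora Savings: (1 + 0.2303/12)^12 − 1 = 25.623%
The lowest effective annual rate is Pioneer Lending at 23.360%.

Pioneer Lending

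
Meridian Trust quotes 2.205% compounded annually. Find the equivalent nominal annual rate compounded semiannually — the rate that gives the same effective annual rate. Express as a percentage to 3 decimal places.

2.193%

Compounded annually, EAR = nominal = 0.022050.
Solve (1 + r/2)^2 = 1.022050: r/2 = 1.022050^(1/2) − 1 = 0.010965, so r = 0.021930 = 2.193%.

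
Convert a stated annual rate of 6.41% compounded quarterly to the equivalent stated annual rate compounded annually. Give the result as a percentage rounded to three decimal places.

EAR = (1 + 0.0641/4)^4 − 1 = 0.065657.
Compounded annually, the equivalent nominal rate is the EAR itself: 6.566%.

6.566%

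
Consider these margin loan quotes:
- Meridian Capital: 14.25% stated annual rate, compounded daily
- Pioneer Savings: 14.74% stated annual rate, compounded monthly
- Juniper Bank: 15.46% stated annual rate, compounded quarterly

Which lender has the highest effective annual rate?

Juniper Bank

Meridian Capital: (1 + 0.1425/365)^365 − 1 = 15.312%
Pioneer Savings: (1 + 0.1474/12)^12 − 1 = 15.778%
Juniper Bank: (1 + 0.1546/4)^4 − 1 = 16.380%
The highest effective annual rate is Juniper Bank at 16.380%.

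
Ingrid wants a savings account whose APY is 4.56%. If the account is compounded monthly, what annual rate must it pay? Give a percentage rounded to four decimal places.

(1 + r/12)^12 − 1 = 0.0456, so 1 + r/12 = 1.0456^(1/12).
r/12 = 0.003723, so r = 0.044674 = 4.4674%.

4.4674%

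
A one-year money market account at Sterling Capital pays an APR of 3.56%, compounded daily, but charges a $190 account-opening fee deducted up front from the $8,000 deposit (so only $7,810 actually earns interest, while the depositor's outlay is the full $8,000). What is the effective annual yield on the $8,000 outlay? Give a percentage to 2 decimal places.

Value after one year: 7,810 × (1 + 0.0356/365)^365 = 7,810 × 1.036239 = $8,093.03.
Effective yield on the $8,000 outlay: 8,093.03 / 8,000 − 1 = 0.011629 = 1.16%.

1.16%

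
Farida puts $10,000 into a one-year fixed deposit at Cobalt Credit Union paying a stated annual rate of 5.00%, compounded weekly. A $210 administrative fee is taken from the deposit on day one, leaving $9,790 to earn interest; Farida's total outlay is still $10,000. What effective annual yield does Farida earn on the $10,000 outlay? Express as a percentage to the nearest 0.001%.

2.917%

Value after one year: 9,790 × (1 + 0.0500/52)^52 = 9,790 × 1.051246 = $10,291.70.
Effective yield on the $10,000 outlay: 10,291.70 / 10,000 − 1 = 0.029170 = 2.917%.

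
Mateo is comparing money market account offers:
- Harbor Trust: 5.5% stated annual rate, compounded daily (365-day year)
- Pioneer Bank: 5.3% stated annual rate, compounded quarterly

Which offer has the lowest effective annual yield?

Pioneer Bank

Harbor Trust: (1 + 0.055/365)^365 − 1 = 5.654%
Pioneer Bank: (1 + 0.053/4)^4 − 1 = 5.406%
The lowest effective annual rate is Pioneer Bank at 5.406%.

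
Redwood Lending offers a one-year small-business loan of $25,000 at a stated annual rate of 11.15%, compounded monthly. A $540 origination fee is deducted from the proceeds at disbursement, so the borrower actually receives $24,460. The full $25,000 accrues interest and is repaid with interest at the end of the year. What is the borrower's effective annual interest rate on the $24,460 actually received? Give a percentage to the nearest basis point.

Amount owed after one year: 25,000 × (1 + 0.1115/12)^12 = 25,000 × 1.117378 = $27,934.46.
Effective rate on net proceeds: 27,934.46 / 24,460 − 1 = 0.142047 = 14.20%.

14.20%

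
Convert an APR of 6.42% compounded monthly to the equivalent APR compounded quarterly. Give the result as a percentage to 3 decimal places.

6.454%

EAR = (1 + 0.0642/12)^12 − 1 = 0.066123.
Solve (1 + r/4)^4 = 1.066123: r/4 = 1.066123^(1/4) − 1 = 0.016136, so r = 0.064544 = 6.454%.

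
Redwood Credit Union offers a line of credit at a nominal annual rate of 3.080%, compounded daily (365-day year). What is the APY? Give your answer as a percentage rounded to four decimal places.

3.1278%

EAR = (1 + 0.03080/365)^365 − 1.
= 1.031278 − 1 = 3.1278%.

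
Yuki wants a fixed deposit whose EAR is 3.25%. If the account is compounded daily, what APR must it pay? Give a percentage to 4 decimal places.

3.1984%

(1 + r/365)^365 − 1 = 0.0325, so 1 + r/365 = 1.0325^(1/365).
r/365 = 0.000088, so r = 0.031984 = 3.1984%.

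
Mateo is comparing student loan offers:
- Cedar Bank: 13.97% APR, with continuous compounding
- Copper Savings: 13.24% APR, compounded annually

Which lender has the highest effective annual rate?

Cedar Bank: e^0.1397 − 1 = 14.993%
Copper Savings: compounded annually, EAR = 13.240%
The highest effective annual rate is Cedar Bank at 14.993%.

Cedar Bank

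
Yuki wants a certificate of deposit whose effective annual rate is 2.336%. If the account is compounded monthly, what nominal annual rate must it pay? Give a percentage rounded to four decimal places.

(1 + r/12)^12 − 1 = 0.02336, so 1 + r/12 = 1.02336^(1/12).
r/12 = 0.001926, so r = 0.023114 = 2.3114%.

2.3114%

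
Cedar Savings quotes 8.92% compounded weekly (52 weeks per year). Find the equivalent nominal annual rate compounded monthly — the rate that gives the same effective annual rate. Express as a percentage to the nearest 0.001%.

EAR = (1 + 0.0892/52)^52 − 1 = 0.093216.
Solve (1 + r/12)^12 = 1.093216: r/12 = 1.093216^(1/12) − 1 = 0.007455, so r = 0.089455 = 8.946%.

8.946%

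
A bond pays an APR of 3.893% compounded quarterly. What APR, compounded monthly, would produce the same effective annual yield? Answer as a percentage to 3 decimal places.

EAR = (1 + 0.03893/4)^4 − 1 = 0.039502.
Solve (1 + r/12)^12 = 1.039502: r/12 = 1.039502^(1/12) − 1 = 0.003234, so r = 0.038804 = 3.880%.

3.880%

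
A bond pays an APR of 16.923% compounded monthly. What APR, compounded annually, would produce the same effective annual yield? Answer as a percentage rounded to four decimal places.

EAR = (1 + 0.16923/12)^12 − 1 = 0.182993.
Compounded annually, the equivalent nominal rate is the EAR itself: 18.2993%.

18.2993%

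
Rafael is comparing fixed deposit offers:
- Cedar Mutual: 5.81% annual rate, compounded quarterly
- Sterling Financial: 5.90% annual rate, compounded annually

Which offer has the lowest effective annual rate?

Sterling Financial

Cedar Mutual: (1 + 0.0581/4)^4 − 1 = 5.938%
Sterling Financial: compounded annually, EAR = 5.900%
The lowest effective annual rate is Sterling Financial at 5.900%.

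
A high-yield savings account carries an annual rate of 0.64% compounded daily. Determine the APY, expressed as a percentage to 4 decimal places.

0.6420%

EAR = (1 + 0.0064/365)^365 − 1.
= (1 + 0.000018)^365 − 1 = 1.006420 − 1 = 0.6420%.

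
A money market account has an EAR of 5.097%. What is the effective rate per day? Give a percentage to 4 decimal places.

0.0136%

The per-day rate i satisfies (1 + i)^365 = 1 + 0.05097.
i = 1.05097^(1/365) − 1 = 0.0001362 = 0.0136%.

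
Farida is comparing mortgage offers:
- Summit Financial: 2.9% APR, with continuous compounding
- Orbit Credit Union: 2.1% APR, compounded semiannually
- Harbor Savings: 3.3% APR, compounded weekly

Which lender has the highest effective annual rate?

Harbor Savings

Summit Financial: e^0.029 − 1 = 2.942%
Orbit Credit Union: (1 + 0.021/2)^2 − 1 = 2.111%
Harbor Savings: (1 + 0.033/52)^52 − 1 = 3.354%
The highest effective annual rate is Harbor Savings at 3.354%.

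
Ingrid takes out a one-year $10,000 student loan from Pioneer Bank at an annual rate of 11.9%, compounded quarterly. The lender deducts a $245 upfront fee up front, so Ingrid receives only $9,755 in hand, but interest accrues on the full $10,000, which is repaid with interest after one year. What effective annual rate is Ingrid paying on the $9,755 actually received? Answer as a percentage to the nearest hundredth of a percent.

15.27%

Amount owed after one year: 10,000 × (1 + 0.119/4)^4 = 10,000 × 1.124416 = $11,244.16.
Effective rate on net proceeds: 11,244.16 / 9,755 − 1 = 0.152657 = 15.27%.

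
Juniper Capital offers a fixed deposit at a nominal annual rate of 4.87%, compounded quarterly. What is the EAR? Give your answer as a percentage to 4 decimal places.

4.9597%

EAR = (1 + 0.0487/4)^4 − 1.
= (1 + 0.012175)^4 − 1 = 1.049597 − 1 = 4.9597%.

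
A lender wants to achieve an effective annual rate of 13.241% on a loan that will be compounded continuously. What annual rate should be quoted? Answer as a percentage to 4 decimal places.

Continuous: nominal r satisfies e^r − 1 = 0.13241.
r = ln(1 + 0.13241) = ln(1.13241) = 0.124348 = 12.4348%.

12.4348%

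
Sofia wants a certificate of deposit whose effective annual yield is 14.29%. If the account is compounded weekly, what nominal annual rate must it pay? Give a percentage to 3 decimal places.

(1 + r/52)^52 − 1 = 0.1429, so 1 + r/52 = 1.1429^(1/52).
r/52 = 0.002572, so r = 0.133741 = 13.374%.

13.374%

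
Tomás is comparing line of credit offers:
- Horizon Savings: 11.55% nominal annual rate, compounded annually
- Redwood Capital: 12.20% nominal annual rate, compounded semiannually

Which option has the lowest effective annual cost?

Horizon Savings

Horizon Savings: compounded annually, EAR = 11.550%
Redwood Capital: (1 + 0.1220/2)^2 − 1 = 12.572%
The lowest effective annual rate is Horizon Savings at 11.550%.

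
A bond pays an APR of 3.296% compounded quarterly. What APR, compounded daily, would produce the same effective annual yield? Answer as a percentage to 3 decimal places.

EAR = (1 + 0.03296/4)^4 − 1 = 0.033370.
Solve (1 + r/365)^365 = 1.033370: r/365 = 1.033370^(1/365) − 1 = 0.000090, so r = 0.032826 = 3.283%.

3.283%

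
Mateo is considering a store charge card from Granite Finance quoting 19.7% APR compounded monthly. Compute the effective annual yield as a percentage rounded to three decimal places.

EAR = (1 + 0.197/12)^12 − 1.
= 1.215798 − 1 = 21.580%.

21.580%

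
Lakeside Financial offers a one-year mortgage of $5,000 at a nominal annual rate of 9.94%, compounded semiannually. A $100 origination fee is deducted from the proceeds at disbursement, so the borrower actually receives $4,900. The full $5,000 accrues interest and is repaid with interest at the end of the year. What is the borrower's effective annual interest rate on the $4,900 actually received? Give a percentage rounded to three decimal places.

12.436%

Amount owed after one year: 5,000 × (1 + 0.0994/2)^2 = 5,000 × 1.101870 = $5,509.35.
Effective rate on net proceeds: 5,509.35 / 4,900 − 1 = 0.124357 = 12.436%.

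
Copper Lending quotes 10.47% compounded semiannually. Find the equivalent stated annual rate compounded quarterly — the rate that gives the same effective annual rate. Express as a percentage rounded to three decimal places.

EAR = (1 + 0.1047/2)^2 − 1 = 0.107441.
Solve (1 + r/4)^4 = 1.107441: r/4 = 1.107441^(1/4) − 1 = 0.025841, so r = 0.103364 = 10.336%.

10.336%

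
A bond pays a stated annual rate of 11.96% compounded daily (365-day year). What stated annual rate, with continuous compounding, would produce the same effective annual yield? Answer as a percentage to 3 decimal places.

11.958%

EAR = (1 + 0.1196/365)^365 − 1 = 0.127024.
Equivalent continuous rate: r = ln(1 + 0.127024) = 0.119580 = 11.958%.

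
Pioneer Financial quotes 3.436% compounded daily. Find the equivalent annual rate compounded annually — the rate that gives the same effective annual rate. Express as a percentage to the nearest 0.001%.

EAR = (1 + 0.03436/365)^365 − 1 = 0.034955.
Compounded annually, the equivalent nominal rate is the EAR itself: 3.496%.

3.496%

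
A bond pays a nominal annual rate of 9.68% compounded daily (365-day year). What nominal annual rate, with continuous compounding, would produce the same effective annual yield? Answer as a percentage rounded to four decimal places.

9.6787%

EAR = (1 + 0.0968/365)^365 − 1 = 0.101626.
Equivalent continuous rate: r = ln(1 + 0.101626) = 0.096787 = 9.6787%.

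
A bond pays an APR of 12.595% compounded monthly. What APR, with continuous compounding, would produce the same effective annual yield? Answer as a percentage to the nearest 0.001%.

EAR = (1 + 0.12595/12)^12 − 1 = 0.133481.
Equivalent continuous rate: r = ln(1 + 0.133481) = 0.125294 = 12.529%.

12.529%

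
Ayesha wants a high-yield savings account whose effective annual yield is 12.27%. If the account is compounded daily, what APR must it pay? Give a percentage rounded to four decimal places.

11.5755%

(1 + r/365)^365 − 1 = 0.1227, so 1 + r/365 = 1.1227^(1/365).
r/365 = 0.000317, so r = 0.115755 = 11.5755%.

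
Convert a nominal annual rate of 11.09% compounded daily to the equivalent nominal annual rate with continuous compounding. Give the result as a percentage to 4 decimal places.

11.0883%

EAR = (1 + 0.1109/365)^365 − 1 = 0.117264.
Equivalent continuous rate: r = ln(1 + 0.117264) = 0.110883 = 11.0883%.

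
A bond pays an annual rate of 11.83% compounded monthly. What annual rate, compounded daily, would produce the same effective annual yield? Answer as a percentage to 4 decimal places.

EAR = (1 + 0.1183/12)^12 − 1 = 0.124930.
Solve (1 + r/365)^365 = 1.124930: r/365 = 1.124930^(1/365) − 1 = 0.000323, so r = 0.117740 = 11.7740%.

11.7740%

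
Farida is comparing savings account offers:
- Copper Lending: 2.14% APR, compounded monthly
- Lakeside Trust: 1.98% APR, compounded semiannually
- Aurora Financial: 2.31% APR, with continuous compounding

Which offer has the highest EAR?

Copper Lending: (1 + 0.0214/12)^12 − 1 = 2.161%
Lakeside Trust: (1 + 0.0198/2)^2 − 1 = 1.990%
Aurora Financial: e^0.0231 − 1 = 2.337%
The highest effective annual rate is Aurora Financial at 2.337%.

Aurora Financial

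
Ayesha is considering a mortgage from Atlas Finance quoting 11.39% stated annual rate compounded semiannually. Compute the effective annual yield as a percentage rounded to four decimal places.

11.7143%

EAR = (1 + 0.1139/2)^2 − 1.
= 1.117143 − 1 = 11.7143%.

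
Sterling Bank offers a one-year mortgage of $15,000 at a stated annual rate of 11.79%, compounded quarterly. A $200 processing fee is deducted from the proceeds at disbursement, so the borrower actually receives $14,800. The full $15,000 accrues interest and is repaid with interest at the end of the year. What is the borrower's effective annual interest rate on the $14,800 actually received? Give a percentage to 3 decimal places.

13.839%

Amount owed after one year: 15,000 × (1 + 0.1179/4)^4 = 15,000 × 1.123216 = $16,848.24.
Effective rate on net proceeds: 16,848.24 / 14,800 − 1 = 0.138394 = 13.839%.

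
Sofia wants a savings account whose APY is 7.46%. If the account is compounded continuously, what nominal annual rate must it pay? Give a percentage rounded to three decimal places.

7.195%

Continuous: nominal r satisfies e^r − 1 = 0.0746.
r = ln(1 + 0.0746) = ln(1.0746) = 0.071948 = 7.195%.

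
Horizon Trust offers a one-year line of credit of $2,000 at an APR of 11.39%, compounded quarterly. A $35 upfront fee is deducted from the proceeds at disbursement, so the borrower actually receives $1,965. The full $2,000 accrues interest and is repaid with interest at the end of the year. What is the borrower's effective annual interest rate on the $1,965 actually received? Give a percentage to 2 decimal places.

13.88%

Amount owed after one year: 2,000 × (1 + 0.1139/4)^4 = 2,000 × 1.118858 = $2,237.72.
Effective rate on net proceeds: 2,237.72 / 1,965 − 1 = 0.138787 = 13.88%.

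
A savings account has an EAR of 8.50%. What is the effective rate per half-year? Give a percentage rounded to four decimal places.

4.1633%

The per-half-year rate i satisfies (1 + i)^2 = 1 + 0.0850.
i = 1.0850^(1/2) − 1 = 0.0416333 = 4.1633%.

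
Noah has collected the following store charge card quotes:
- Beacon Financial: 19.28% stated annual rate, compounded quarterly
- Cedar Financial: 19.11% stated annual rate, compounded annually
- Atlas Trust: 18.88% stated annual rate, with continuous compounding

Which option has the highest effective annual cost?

Beacon Financial: (1 + 0.1928/4)^4 − 1 = 20.719%
Cedar Financial: compounded annually, EAR = 19.110%
Atlas Trust: e^0.1888 − 1 = 20.780%
The highest effective annual rate is Atlas Trust at 20.780%.

Atlas Trust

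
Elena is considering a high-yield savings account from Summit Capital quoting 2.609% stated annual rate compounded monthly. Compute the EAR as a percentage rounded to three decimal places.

EAR = (1 + 0.02609/12)^12 − 1.
= (1 + 0.002174)^12 − 1 = 1.026404 − 1 = 2.640%.

2.640%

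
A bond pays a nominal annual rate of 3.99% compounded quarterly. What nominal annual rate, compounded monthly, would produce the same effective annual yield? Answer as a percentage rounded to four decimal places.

EAR = (1 + 0.0399/4)^4 − 1 = 0.040501.
Solve (1 + r/12)^12 = 1.040501: r/12 = 1.040501^(1/12) − 1 = 0.003314, so r = 0.039768 = 3.9768%.

3.9768%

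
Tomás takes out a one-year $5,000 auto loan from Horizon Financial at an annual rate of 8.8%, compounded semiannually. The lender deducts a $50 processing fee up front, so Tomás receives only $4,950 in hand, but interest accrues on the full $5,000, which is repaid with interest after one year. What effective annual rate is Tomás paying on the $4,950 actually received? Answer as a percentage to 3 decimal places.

10.095%

Amount owed after one year: 5,000 × (1 + 0.088/2)^2 = 5,000 × 1.089936 = $5,449.68.
Effective rate on net proceeds: 5,449.68 / 4,950 − 1 = 0.100945 = 10.095%.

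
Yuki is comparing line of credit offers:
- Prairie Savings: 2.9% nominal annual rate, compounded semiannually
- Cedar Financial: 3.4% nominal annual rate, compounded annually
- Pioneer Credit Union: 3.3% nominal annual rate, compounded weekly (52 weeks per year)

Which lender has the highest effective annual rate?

Cedar Financial

Prairie Savings: (1 + 0.029/2)^2 − 1 = 2.921%
Cedar Financial: compounded annually, EAR = 3.400%
Pioneer Credit Union: (1 + 0.033/52)^52 − 1 = 3.354%
The highest effective annual rate is Cedar Financial at 3.400%.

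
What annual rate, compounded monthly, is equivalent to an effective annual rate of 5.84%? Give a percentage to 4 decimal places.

5.6893%

(1 + r/12)^12 − 1 = 0.0584, so 1 + r/12 = 1.0584^(1/12).
r/12 = 0.004741, so r = 0.056893 = 5.6893%.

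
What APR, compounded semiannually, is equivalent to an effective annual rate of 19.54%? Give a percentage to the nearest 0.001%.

(1 + r/2)^2 − 1 = 0.1954, so 1 + r/2 = 1.1954^(1/2).
r/2 = 0.093343, so r = 0.186687 = 18.669%.

18.669%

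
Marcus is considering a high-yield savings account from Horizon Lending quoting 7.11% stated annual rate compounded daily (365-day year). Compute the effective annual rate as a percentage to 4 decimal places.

EAR = (1 + 0.0711/365)^365 − 1.
= (1 + 0.000195)^365 − 1 = 1.073681 − 1 = 7.3681%.

7.3681%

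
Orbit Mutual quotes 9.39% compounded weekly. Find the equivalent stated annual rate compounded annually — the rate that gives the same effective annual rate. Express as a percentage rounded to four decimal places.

EAR = (1 + 0.0939/52)^52 − 1 = 0.098357.
Compounded annually, the equivalent nominal rate is the EAR itself: 9.8357%.

9.8357%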